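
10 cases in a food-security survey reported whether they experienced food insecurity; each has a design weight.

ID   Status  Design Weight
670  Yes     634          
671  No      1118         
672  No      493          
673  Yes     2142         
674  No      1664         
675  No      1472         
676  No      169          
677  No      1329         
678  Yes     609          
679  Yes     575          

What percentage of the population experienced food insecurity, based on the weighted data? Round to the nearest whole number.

39

Sum of weights for 'Yes' = 634 + 2142 + 609 + 575 = 3960
Total weight = 10205
Weighted proportion = 3960 / 10205 = 0.38804508 → 38.804508%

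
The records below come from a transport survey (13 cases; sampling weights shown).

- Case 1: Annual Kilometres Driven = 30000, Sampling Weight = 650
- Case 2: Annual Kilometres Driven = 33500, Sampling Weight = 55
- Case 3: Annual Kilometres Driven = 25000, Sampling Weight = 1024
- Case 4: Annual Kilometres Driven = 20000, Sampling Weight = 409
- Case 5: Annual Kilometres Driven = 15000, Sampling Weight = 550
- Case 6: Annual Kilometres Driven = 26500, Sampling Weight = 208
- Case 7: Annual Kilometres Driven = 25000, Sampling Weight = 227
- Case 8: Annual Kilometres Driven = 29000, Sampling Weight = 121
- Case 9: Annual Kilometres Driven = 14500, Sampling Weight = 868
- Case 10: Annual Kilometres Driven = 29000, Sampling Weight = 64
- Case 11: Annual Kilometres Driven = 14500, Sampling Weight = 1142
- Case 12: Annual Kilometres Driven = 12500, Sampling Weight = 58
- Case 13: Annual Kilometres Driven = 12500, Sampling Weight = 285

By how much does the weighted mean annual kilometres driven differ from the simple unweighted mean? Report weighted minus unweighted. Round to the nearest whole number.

-2053

Unweighted sum = 287000
Unweighted mean = 287000 / 13 = 22076.923
Weighted sum = 113357000
Sum of weights = 5661
Weighted mean = 113357000 / 5661 = 20024.201
Difference (weighted minus unweighted) = -2052.7224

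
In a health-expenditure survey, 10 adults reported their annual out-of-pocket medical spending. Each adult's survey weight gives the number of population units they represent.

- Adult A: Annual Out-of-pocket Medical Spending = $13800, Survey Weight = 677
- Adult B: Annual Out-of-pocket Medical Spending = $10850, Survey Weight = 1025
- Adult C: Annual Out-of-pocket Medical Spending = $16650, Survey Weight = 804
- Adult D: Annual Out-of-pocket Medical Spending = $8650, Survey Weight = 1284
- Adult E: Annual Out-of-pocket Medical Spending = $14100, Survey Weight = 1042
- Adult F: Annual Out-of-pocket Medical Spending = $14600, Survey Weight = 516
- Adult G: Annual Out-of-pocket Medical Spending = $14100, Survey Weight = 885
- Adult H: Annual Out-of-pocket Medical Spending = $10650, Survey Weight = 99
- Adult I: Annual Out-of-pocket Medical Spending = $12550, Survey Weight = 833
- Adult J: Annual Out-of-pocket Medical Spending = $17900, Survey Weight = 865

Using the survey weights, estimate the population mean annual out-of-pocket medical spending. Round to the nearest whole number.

Weighted sum = 13800×677 + 10850×1025 + 16650×804 + 8650×1284 + 14100×1042 + 14600×516 + 14100×885 + 10650×99 + 12550×833 + 17900×865
  = 9342600 + 11121250 + 13386600 + 11106600 + 14692200 + 7533600 + 12478500 + 1054350 + 10454150 + 15483500 = 106653350
Sum of weights = 677 + 1025 + 804 + 1284 + 1042 + 516 + 885 + 99 + 833 + 865 = 8030
Weighted mean = 106653350 / 8030 = 13281.862

13282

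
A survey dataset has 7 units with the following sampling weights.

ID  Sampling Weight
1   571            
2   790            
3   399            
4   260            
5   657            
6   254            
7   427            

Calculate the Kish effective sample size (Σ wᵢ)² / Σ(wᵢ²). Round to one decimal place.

6.1

Σ wᵢ = 571 + 790 + 399 + 260 + 657 + 254 + 427 = 3358
Σ wᵢ² = 326041 + 624100 + 159201 + 67600 + 431649 + 64516 + 182329 = 1855436
n_eff = 3358² / 1855436 = 11276164 / 1855436 = 6.0773662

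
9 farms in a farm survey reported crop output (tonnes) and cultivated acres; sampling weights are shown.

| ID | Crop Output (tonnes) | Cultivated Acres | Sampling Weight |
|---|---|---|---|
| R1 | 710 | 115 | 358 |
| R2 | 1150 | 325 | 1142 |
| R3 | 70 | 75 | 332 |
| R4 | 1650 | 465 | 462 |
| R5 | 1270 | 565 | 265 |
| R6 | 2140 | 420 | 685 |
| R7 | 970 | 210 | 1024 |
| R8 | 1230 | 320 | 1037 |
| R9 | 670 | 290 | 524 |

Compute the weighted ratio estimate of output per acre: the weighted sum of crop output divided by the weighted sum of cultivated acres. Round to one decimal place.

3.8

Σ wᵢ·y = 6775340
Σ wᵢ·x = 115×358 + 325×1142 + 75×332 + 465×462 + 565×265 + 420×685 + 210×1024 + 320×1037 + 290×524
  = 41170 + 371150 + 24900 + 214830 + 149725 + 287700 + 215040 + 331840 + 151960 = 1788315
Ratio = 6775340 / 1788315 = 3.7886726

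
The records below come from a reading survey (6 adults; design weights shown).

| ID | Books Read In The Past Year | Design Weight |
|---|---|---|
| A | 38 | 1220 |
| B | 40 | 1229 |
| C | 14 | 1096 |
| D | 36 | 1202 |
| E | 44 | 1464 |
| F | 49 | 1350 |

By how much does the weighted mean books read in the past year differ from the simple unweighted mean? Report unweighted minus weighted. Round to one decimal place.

Unweighted sum = 221
Unweighted mean = 221 / 6 = 36.833333
Weighted sum = 38×1220 + 40×1229 + 14×1096 + 36×1202 + 44×1464 + 49×1350
  = 46360 + 49160 + 15344 + 43272 + 64416 + 66150 = 284702
Sum of weights = 1220 + 1229 + 1096 + 1202 + 1464 + 1350 = 7561
Weighted mean = 284702 / 7561 = 37.654014
Difference (unweighted minus weighted) = -0.82068069

-0.8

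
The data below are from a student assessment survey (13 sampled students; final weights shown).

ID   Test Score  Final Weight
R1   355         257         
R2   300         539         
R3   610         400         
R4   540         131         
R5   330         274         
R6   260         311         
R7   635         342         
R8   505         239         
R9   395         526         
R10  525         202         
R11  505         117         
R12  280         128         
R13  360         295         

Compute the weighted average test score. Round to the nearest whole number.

Weighted sum = 1591765
Sum of weights = 3761
Weighted mean = 1591765 / 3761 = 423.22919

423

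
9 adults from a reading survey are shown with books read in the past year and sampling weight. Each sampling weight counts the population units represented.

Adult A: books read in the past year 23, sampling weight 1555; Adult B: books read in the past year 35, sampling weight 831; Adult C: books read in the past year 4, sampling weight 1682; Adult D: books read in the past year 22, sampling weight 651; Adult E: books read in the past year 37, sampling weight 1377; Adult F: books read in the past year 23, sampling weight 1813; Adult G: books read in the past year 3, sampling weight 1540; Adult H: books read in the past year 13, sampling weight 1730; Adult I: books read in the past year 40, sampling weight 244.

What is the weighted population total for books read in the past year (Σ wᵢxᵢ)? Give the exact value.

Weighted total = 23×1555 + 35×831 + 4×1682 + 22×651 + 37×1377 + 23×1813 + 3×1540 + 13×1730 + 40×244
  = 35765 + 29085 + 6728 + 14322 + 50949 + 41699 + 4620 + 22490 + 9760 = 215418

215418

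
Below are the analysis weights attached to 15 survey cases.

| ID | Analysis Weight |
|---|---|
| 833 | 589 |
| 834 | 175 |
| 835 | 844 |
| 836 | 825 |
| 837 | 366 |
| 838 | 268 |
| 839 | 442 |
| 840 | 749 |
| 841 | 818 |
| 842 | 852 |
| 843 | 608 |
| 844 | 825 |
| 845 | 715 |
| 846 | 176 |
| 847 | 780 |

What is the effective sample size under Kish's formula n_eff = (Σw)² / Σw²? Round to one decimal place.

12.9

Σ wᵢ = 9032
Σ wᵢ² = 6328570
n_eff = 9032² / 6328570 = 81577024 / 6328570 = 12.890278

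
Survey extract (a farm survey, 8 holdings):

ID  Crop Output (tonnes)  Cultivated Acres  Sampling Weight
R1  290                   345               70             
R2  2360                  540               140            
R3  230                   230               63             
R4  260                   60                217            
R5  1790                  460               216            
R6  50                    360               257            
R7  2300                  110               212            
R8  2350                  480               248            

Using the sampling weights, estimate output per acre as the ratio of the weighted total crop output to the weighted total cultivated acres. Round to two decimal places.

Σ wᵢ·y = 290×70 + 2360×140 + 230×63 + 260×217 + 1790×216 + 50×257 + 2300×212 + 2350×248
  = 20300 + 330400 + 14490 + 56420 + 386640 + 12850 + 487600 + 582800 = 1891500
Σ wᵢ·x = 345×70 + 540×140 + 230×63 + 60×217 + 460×216 + 360×257 + 110×212 + 480×248
  = 24150 + 75600 + 14490 + 13020 + 99360 + 92520 + 23320 + 119040 = 461500
Ratio = 1891500 / 461500 = 4.0985915

4.10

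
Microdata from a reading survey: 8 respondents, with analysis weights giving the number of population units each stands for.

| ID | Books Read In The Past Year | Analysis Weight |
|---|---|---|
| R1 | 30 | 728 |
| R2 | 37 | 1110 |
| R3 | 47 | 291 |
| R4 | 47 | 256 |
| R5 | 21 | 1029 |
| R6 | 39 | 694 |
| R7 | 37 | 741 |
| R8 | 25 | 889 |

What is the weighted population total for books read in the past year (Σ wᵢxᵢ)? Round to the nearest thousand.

187000

Weighted total = 30×728 + 37×1110 + 47×291 + 47×256 + 21×1029 + 39×694 + 37×741 + 25×889
  = 186936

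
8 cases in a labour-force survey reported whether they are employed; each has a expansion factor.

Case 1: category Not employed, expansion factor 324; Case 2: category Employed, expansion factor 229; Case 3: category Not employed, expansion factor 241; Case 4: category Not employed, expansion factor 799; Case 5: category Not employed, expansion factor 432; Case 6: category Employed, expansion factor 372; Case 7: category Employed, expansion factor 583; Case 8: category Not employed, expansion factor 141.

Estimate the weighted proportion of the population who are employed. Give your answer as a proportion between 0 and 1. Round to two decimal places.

Sum of weights for 'Employed' = 229 + 372 + 583 = 1184
Total weight = 3121
Weighted proportion = 1184 / 3121 = 0.37936559

0.38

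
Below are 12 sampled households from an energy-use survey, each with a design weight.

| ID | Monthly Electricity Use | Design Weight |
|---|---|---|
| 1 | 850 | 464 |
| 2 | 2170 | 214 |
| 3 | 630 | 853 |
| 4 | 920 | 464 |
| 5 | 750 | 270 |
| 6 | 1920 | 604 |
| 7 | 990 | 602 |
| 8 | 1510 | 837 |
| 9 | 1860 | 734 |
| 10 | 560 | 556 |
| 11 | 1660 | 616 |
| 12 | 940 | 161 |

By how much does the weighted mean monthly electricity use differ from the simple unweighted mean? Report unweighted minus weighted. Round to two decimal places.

-8.52

Unweighted sum = 850 + 2170 + 630 + 920 + 750 + 1920 + 990 + 1510 + 1860 + 560 + 1660 + 940 = 14760
Unweighted mean = 14760 / 12 = 1230
Weighted sum = 850×464 + 2170×214 + 630×853 + 920×464 + 750×270 + 1920×604 + 990×602 + 1510×837 + 1860×734 + 560×556 + 1660×616 + 940×161
  = 7895580
Sum of weights = 464 + 214 + 853 + 464 + 270 + 604 + 602 + 837 + 734 + 556 + 616 + 161 = 6375
Weighted mean = 7895580 / 6375 = 1238.5224
Difference (unweighted minus weighted) = -8.5223529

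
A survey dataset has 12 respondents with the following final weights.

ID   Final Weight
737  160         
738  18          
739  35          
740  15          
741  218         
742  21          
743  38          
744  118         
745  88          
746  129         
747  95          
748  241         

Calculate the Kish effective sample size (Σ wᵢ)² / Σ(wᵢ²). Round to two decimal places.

Σ wᵢ = 160 + 18 + 35 + 15 + 218 + 21 + 38 + 118 + 88 + 129 + 95 + 241 = 1176
Σ wᵢ² = 182198
n_eff = 1176² / 182198 = 1382976 / 182198 = 7.5905114

7.59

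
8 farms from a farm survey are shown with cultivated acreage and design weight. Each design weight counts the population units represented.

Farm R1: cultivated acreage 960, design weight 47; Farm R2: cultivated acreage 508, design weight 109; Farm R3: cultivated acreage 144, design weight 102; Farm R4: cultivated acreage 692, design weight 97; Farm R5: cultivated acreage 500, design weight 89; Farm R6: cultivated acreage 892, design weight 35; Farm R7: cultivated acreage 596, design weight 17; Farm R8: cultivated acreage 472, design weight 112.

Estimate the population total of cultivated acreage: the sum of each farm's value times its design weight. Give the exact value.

Weighted total = 960×47 + 508×109 + 144×102 + 692×97 + 500×89 + 892×35 + 596×17 + 472×112
  = 321020

321020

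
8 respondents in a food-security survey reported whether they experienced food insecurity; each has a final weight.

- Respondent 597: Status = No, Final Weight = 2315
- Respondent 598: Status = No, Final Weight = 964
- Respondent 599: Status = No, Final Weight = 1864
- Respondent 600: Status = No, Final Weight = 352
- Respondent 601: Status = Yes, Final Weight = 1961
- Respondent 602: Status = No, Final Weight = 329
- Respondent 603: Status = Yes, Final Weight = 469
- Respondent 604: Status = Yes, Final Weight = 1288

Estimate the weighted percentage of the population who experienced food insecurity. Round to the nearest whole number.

Sum of weights for 'Yes' = 1961 + 469 + 1288 = 3718
Total weight = 2315 + 964 + 1864 + 352 + 1961 + 329 + 469 + 1288 = 9542
Weighted proportion = 3718 / 9542 = 0.38964578 → 38.964578%

39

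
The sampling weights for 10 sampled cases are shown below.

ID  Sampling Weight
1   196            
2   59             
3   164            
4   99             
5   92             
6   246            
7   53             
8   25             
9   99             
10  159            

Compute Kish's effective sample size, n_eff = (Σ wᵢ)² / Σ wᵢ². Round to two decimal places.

Σ wᵢ = 196 + 59 + 164 + 99 + 92 + 246 + 53 + 25 + 99 + 159 = 1192
Σ wᵢ² = 38416 + 3481 + 26896 + 9801 + 8464 + 60516 + 2809 + 625 + 9801 + 25281 = 186090
n_eff = 1192² / 186090 = 1420864 / 186090 = 7.6353592

7.64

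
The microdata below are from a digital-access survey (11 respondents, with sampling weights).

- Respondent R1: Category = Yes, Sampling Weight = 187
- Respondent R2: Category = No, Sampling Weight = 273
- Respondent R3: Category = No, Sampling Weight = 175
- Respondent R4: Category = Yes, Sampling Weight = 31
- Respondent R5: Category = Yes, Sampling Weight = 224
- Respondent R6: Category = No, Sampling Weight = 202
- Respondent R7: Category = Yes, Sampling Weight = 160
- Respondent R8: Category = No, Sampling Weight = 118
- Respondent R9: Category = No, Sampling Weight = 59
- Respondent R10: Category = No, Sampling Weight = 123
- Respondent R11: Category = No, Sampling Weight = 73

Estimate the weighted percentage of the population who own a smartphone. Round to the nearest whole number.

Sum of weights for 'Yes' = 187 + 31 + 224 + 160 = 602
Total weight = 1625
Weighted proportion = 602 / 1625 = 0.37046154 → 37.046154%

37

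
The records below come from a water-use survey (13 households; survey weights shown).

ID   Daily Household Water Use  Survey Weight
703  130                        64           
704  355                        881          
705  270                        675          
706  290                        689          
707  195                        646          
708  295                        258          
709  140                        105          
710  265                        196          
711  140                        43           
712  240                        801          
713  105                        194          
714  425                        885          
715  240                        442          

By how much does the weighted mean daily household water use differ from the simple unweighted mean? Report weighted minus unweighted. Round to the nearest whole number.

Unweighted sum = 3090
Unweighted mean = 3090 / 13 = 237.69231
Weighted sum = 1672690
Sum of weights = 5879
Weighted mean = 1672690 / 5879 = 284.51948
Difference (weighted minus unweighted) = 46.827168

47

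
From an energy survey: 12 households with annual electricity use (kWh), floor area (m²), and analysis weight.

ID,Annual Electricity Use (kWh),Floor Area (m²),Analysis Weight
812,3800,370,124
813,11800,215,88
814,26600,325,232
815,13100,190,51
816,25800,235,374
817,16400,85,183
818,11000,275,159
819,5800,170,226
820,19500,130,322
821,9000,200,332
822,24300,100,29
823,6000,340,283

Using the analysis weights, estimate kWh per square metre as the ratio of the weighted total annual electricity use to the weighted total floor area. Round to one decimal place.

Σ wᵢ·y = 3800×124 + 11800×88 + 26600×232 + 13100×51 + 25800×374 + 16400×183 + 11000×159 + 5800×226 + 19500×322 + 9000×332 + 24300×29 + 6000×283
  = 471200 + 1038400 + 6171200 + 668100 + 9649200 + 3001200 + 1749000 + 1310800 + 6279000 + 2988000 + 704700 + 1698000 = 35728800
Σ wᵢ·x = 370×124 + 215×88 + 325×232 + 190×51 + 235×374 + 85×183 + 275×159 + 170×226 + 130×322 + 200×332 + 100×29 + 340×283
  = 542860
Ratio = 35728800 / 542860 = 65.815864

65.8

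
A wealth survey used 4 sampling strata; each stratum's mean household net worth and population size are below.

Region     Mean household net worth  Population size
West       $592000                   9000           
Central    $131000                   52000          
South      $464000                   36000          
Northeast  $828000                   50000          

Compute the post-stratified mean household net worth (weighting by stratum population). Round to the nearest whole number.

477850

Σ Nₕ·x̄ₕ = 70244000000
Σ Nₕ = 9000 + 52000 + 36000 + 50000 = 147000
Overall mean = 70244000000 / 147000 = 477850.34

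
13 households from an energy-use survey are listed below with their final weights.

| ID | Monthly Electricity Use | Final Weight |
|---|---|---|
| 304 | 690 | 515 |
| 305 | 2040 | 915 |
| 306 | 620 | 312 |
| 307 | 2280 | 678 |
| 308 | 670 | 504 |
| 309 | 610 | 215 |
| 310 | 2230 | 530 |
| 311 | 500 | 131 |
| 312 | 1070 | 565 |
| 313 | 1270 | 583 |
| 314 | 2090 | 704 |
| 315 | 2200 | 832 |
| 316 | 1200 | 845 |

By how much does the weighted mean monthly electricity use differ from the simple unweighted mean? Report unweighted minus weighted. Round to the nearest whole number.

Unweighted sum = 17470
Unweighted mean = 17470 / 13 = 1343.8462
Weighted sum = 11338180
Sum of weights = 7329
Weighted mean = 11338180 / 7329 = 1547.0296
Difference (unweighted minus weighted) = -203.18345

-203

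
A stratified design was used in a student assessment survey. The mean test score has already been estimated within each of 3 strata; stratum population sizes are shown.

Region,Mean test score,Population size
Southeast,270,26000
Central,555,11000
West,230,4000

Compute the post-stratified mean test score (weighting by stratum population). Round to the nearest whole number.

343

Σ Nₕ·x̄ₕ = 270×26000 + 555×11000 + 230×4000
  = 14045000
Σ Nₕ = 26000 + 11000 + 4000 = 41000
Overall mean = 14045000 / 41000 = 342.56098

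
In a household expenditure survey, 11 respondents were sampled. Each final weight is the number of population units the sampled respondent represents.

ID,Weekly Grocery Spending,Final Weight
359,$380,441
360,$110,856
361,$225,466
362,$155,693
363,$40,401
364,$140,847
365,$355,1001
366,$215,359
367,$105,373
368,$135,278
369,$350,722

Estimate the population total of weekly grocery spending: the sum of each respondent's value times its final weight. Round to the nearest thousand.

1371000

Weighted total = 380×441 + 110×856 + 225×466 + 155×693 + 40×401 + 140×847 + 355×1001 + 215×359 + 105×373 + 135×278 + 350×722
  = 167580 + 94160 + 104850 + 107415 + 16040 + 118580 + 355355 + 77185 + 39165 + 37530 + 252700 = 1370560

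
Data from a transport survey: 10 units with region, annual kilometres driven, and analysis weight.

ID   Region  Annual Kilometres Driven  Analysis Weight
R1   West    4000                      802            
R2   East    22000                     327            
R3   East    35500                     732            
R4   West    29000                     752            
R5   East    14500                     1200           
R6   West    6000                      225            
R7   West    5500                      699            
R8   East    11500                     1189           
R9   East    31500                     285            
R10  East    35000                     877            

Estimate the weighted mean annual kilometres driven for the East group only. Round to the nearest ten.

East rows: R2, R3, R5, R8, R9, R10
Weighted sum = 22000×327 + 35500×732 + 14500×1200 + 11500×1189 + 31500×285 + 35000×877
  = 7194000 + 25986000 + 17400000 + 13673500 + 8977500 + 30695000 = 103926000
Sum of weights = 327 + 732 + 1200 + 1189 + 285 + 877 = 4610
Weighted mean = 103926000 / 4610 = 22543.601

22540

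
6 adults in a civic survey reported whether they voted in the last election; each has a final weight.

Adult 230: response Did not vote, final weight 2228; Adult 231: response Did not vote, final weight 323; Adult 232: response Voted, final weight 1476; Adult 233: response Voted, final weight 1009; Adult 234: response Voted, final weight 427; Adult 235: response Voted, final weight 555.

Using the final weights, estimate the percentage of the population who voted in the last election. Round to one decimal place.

57.6

Sum of weights for 'Voted' = 1476 + 1009 + 427 + 555 = 3467
Total weight = 6018
Weighted proportion = 3467 / 6018 = 0.57610502 → 57.610502%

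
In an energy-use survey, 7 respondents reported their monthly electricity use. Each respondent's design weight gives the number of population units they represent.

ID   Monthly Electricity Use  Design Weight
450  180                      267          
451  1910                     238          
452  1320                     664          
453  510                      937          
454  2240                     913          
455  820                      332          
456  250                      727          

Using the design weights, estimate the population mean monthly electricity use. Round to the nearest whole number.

Weighted sum = 180×267 + 1910×238 + 1320×664 + 510×937 + 2240×913 + 820×332 + 250×727
  = 4356100
Sum of weights = 267 + 238 + 664 + 937 + 913 + 332 + 727 = 4078
Weighted mean = 4356100 / 4078 = 1068.1952

1068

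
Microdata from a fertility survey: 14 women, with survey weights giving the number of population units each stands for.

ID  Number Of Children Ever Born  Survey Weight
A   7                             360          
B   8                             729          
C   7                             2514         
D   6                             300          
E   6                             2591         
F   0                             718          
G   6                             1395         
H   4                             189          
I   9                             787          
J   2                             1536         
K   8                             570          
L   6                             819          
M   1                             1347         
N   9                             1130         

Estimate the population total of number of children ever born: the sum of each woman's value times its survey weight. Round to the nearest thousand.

84000

Weighted total = 83568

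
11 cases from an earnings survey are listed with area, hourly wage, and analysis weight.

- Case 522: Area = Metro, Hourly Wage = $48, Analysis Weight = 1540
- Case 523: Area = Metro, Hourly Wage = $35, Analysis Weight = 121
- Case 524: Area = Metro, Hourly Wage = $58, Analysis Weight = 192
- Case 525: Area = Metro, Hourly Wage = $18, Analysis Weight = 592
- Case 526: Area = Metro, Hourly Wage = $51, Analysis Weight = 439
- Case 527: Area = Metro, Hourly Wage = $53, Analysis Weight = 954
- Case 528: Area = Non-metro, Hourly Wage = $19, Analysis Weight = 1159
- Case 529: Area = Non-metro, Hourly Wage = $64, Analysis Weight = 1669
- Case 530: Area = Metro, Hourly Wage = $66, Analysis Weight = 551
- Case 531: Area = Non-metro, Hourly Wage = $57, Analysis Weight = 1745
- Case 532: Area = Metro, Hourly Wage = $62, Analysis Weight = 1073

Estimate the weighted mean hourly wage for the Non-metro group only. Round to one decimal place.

Non-metro rows: 528, 529, 531
Weighted sum = 19×1159 + 64×1669 + 57×1745
  = 22021 + 106816 + 99465 = 228302
Sum of weights = 1159 + 1669 + 1745 = 4573
Weighted mean = 228302 / 4573 = 49.923901

49.9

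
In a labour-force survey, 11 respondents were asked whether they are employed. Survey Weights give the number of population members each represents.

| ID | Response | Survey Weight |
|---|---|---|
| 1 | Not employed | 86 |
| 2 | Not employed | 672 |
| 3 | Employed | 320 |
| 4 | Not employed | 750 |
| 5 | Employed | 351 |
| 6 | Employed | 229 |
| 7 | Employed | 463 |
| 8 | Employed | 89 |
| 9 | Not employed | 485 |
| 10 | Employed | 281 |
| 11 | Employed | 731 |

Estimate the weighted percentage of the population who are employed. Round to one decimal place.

55.3

Sum of weights for 'Employed' = 320 + 351 + 229 + 463 + 89 + 281 + 731 = 2464
Total weight = 86 + 672 + 320 + 750 + 351 + 229 + 463 + 89 + 485 + 281 + 731 = 4457
Weighted proportion = 2464 / 4457 = 0.55283823 → 55.283823%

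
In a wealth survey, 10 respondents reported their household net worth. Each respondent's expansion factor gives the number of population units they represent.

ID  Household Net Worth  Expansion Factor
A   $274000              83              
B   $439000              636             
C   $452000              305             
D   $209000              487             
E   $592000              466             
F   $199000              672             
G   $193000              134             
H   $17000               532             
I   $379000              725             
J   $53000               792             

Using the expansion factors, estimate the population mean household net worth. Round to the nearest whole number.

269629

Weighted sum = 274000×83 + 439000×636 + 452000×305 + 209000×487 + 592000×466 + 199000×672 + 193000×134 + 17000×532 + 379000×725 + 53000×792
  = 22742000 + 279204000 + 137860000 + 101783000 + 275872000 + 133728000 + 25862000 + 9044000 + 274775000 + 41976000 = 1302846000
Sum of weights = 83 + 636 + 305 + 487 + 466 + 672 + 134 + 532 + 725 + 792 = 4832
Weighted mean = 1302846000 / 4832 = 269628.73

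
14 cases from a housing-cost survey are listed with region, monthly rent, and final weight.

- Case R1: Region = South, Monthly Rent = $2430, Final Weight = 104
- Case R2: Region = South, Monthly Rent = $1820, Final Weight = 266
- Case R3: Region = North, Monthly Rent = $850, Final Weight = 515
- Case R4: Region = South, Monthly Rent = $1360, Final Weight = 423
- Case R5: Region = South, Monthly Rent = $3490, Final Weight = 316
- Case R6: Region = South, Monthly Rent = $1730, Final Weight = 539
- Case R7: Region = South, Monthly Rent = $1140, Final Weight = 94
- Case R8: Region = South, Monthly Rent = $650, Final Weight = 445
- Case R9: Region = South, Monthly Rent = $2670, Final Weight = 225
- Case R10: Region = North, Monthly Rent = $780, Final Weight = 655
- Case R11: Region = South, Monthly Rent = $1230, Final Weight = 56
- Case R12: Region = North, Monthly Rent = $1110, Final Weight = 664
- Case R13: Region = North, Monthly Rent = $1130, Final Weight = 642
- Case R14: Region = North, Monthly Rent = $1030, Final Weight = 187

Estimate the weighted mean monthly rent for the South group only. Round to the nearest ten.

South rows: R1, R2, R4, R5, R6, R7, R8, R9, R11
Weighted sum = 2430×104 + 1820×266 + 1360×423 + 3490×316 + 1730×539 + 1140×94 + 650×445 + 2670×225 + 1230×56
  = 252720 + 484120 + 575280 + 1102840 + 932470 + 107160 + 289250 + 600750 + 68880 = 4413470
Sum of weights = 104 + 266 + 423 + 316 + 539 + 94 + 445 + 225 + 56 = 2468
Weighted mean = 4413470 / 2468 = 1788.278

1790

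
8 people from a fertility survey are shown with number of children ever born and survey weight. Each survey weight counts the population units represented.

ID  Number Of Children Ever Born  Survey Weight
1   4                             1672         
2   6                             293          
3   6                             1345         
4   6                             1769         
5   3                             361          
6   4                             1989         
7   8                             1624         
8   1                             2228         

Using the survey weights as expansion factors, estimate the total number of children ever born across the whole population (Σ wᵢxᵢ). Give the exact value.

Weighted total = 4×1672 + 6×293 + 6×1345 + 6×1769 + 3×361 + 4×1989 + 8×1624 + 1×2228
  = 51389

51389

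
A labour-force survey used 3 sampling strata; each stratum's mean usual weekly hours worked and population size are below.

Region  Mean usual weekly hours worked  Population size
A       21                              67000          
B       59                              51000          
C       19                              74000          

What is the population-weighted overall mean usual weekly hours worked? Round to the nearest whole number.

Σ Nₕ·x̄ₕ = 21×67000 + 59×51000 + 19×74000
  = 5822000
Σ Nₕ = 67000 + 51000 + 74000 = 192000
Overall mean = 5822000 / 192000 = 30.322917

30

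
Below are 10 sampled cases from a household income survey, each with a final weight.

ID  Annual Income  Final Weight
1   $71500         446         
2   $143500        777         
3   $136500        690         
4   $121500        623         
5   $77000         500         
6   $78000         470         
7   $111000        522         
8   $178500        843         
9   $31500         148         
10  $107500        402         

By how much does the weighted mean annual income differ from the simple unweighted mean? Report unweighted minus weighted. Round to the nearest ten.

-13280

Unweighted sum = 71500 + 143500 + 136500 + 121500 + 77000 + 78000 + 111000 + 178500 + 31500 + 107500 = 1056500
Unweighted mean = 1056500 / 10 = 105650
Weighted sum = 71500×446 + 143500×777 + 136500×690 + 121500×623 + 77000×500 + 78000×470 + 111000×522 + 178500×843 + 31500×148 + 107500×402
  = 644722500
Sum of weights = 5421
Weighted mean = 644722500 / 5421 = 118930.55
Difference (unweighted minus weighted) = -13280.548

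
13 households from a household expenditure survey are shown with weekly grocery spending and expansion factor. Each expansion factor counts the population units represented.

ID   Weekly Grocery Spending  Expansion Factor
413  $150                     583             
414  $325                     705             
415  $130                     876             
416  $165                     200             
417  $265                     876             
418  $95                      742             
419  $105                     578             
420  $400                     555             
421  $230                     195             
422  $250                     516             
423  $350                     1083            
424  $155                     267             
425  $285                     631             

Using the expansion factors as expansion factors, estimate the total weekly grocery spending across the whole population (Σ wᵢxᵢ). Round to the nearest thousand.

Weighted total = 1822895

1823000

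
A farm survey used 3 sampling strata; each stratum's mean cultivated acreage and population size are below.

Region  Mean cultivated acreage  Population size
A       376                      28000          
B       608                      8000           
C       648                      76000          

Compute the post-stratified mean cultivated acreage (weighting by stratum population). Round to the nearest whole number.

Σ Nₕ·x̄ₕ = 376×28000 + 608×8000 + 648×76000
  = 64640000
Σ Nₕ = 112000
Overall mean = 64640000 / 112000 = 577.14286

577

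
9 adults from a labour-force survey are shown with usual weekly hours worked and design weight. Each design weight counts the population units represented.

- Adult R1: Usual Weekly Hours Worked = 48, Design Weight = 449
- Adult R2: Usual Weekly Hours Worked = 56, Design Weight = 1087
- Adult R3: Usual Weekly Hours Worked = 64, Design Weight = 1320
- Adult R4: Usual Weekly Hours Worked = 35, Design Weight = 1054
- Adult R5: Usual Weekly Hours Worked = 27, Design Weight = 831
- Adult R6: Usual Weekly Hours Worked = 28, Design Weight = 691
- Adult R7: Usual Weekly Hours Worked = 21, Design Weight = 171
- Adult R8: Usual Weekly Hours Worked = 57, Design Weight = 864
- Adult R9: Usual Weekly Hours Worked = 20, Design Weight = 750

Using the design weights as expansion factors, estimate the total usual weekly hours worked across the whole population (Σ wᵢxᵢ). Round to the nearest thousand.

Weighted total = 48×449 + 56×1087 + 64×1320 + 35×1054 + 27×831 + 28×691 + 21×171 + 57×864 + 20×750
  = 21552 + 60872 + 84480 + 36890 + 22437 + 19348 + 3591 + 49248 + 15000 = 313418

313000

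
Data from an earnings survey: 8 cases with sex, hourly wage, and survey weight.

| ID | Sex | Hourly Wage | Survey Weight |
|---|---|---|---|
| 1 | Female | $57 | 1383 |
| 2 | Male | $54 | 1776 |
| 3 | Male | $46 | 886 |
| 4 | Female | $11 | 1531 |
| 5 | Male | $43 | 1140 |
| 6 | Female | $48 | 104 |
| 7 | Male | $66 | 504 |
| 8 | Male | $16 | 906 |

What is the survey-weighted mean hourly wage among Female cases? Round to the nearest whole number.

33

Female rows: 1, 4, 6
Weighted sum = 57×1383 + 11×1531 + 48×104
  = 78831 + 16841 + 4992 = 100664
Sum of weights = 1383 + 1531 + 104 = 3018
Weighted mean = 100664 / 3018 = 33.354539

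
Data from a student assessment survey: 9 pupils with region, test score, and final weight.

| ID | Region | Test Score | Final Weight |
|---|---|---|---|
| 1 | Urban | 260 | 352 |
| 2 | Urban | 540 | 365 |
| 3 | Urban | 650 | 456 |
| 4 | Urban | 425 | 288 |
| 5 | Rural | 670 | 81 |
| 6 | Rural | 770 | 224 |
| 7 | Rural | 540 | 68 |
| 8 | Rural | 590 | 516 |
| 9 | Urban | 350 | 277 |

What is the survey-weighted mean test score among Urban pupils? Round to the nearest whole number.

463

Urban rows: 1, 2, 3, 4, 9
Weighted sum = 260×352 + 540×365 + 650×456 + 425×288 + 350×277
  = 91520 + 197100 + 296400 + 122400 + 96950 = 804370
Sum of weights = 352 + 365 + 456 + 288 + 277 = 1738
Weighted mean = 804370 / 1738 = 462.81358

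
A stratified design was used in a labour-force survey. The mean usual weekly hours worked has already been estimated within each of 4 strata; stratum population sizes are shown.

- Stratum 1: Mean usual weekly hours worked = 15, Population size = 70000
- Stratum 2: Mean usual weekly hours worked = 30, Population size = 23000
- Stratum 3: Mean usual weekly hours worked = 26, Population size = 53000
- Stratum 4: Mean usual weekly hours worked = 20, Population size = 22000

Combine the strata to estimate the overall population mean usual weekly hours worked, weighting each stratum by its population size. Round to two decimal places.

21.18

Σ Nₕ·x̄ₕ = 3558000
Σ Nₕ = 70000 + 23000 + 53000 + 22000 = 168000
Overall mean = 3558000 / 168000 = 21.178571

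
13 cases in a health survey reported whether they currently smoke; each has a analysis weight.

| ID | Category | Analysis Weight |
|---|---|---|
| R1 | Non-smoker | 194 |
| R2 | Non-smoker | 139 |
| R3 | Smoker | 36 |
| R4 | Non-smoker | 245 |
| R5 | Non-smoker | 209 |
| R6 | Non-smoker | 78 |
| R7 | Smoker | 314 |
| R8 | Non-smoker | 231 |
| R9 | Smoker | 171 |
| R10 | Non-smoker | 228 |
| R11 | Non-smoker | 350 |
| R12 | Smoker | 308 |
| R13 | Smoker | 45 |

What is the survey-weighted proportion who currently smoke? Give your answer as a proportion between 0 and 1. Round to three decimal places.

Sum of weights for 'Smoker' = 36 + 314 + 171 + 308 + 45 = 874
Total weight = 2548
Weighted proportion = 874 / 2548 = 0.34301413

0.343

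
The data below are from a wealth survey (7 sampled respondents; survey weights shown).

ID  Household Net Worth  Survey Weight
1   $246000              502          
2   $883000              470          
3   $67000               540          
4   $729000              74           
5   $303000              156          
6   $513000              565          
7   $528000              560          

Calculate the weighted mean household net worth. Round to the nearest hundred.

440000

Weighted sum = 246000×502 + 883000×470 + 67000×540 + 729000×74 + 303000×156 + 513000×565 + 528000×560
  = 123492000 + 415010000 + 36180000 + 53946000 + 47268000 + 289845000 + 295680000 = 1261421000
Sum of weights = 502 + 470 + 540 + 74 + 156 + 565 + 560 = 2867
Weighted mean = 1261421000 / 2867 = 439979.42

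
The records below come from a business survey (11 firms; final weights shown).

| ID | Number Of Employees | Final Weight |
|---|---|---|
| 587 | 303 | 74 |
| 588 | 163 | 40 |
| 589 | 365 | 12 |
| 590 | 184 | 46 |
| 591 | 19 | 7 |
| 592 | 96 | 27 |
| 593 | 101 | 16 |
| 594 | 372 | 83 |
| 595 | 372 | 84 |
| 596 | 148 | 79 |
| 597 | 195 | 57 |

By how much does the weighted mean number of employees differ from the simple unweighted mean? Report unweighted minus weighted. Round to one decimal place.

Unweighted sum = 303 + 163 + 365 + 184 + 19 + 96 + 101 + 372 + 372 + 148 + 195 = 2318
Unweighted mean = 2318 / 11 = 210.72727
Weighted sum = 303×74 + 163×40 + 365×12 + 184×46 + 19×7 + 96×27 + 101×16 + 372×83 + 372×84 + 148×79 + 195×57
  = 131058
Sum of weights = 74 + 40 + 12 + 46 + 7 + 27 + 16 + 83 + 84 + 79 + 57 = 525
Weighted mean = 131058 / 525 = 249.63429
Difference (unweighted minus weighted) = -38.907013

-38.9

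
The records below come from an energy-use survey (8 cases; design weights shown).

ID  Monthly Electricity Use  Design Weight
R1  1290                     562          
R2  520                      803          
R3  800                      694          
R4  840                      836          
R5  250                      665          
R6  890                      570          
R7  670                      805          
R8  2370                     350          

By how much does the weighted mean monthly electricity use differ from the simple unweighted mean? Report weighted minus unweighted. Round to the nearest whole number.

-113

Unweighted sum = 1290 + 520 + 800 + 840 + 250 + 890 + 670 + 2370 = 7630
Unweighted mean = 7630 / 8 = 953.75
Weighted sum = 1290×562 + 520×803 + 800×694 + 840×836 + 250×665 + 890×570 + 670×805 + 2370×350
  = 724980 + 417560 + 555200 + 702240 + 166250 + 507300 + 539350 + 829500 = 4442380
Sum of weights = 562 + 803 + 694 + 836 + 665 + 570 + 805 + 350 = 5285
Weighted mean = 4442380 / 5285 = 840.56386
Difference (weighted minus unweighted) = -113.18614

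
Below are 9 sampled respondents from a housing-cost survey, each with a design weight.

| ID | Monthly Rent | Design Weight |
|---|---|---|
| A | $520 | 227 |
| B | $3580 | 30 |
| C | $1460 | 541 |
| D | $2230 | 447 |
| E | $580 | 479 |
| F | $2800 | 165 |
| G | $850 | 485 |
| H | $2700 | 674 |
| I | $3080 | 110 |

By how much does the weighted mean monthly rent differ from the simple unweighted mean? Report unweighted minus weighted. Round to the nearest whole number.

292

Unweighted sum = 520 + 3580 + 1460 + 2230 + 580 + 2800 + 850 + 2700 + 3080 = 17800
Unweighted mean = 17800 / 9 = 1977.7778
Weighted sum = 5322780
Sum of weights = 227 + 30 + 541 + 447 + 479 + 165 + 485 + 674 + 110 = 3158
Weighted mean = 5322780 / 3158 = 1685.4908
Difference (unweighted minus weighted) = 292.28696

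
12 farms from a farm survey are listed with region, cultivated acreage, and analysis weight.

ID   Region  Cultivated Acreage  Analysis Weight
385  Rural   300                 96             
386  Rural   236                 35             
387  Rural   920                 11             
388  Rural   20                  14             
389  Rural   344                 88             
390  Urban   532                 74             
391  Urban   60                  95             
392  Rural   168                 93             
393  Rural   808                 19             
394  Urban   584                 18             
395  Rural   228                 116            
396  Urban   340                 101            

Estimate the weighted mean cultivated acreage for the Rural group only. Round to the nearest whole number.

286

Rural rows: 385, 386, 387, 388, 389, 392, 393, 395
Weighted sum = 300×96 + 236×35 + 920×11 + 20×14 + 344×88 + 168×93 + 808×19 + 228×116
  = 28800 + 8260 + 10120 + 280 + 30272 + 15624 + 15352 + 26448 = 135156
Sum of weights = 96 + 35 + 11 + 14 + 88 + 93 + 19 + 116 = 472
Weighted mean = 135156 / 472 = 286.34746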